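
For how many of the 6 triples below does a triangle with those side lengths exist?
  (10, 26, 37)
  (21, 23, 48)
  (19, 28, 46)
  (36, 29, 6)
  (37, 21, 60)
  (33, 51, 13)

1

(10,26,37): 10+26 ≤ 37 → not valid
(21,23,48): 21+23 ≤ 48 → not valid
(19,28,46): 19+28 > 46 → valid
(6,29,36): 6+29 ≤ 36 → not valid
(21,37,60): 21+37 ≤ 60 → not valid
(13,33,51): 13+33 ≤ 51 → not valid
1 of the 6 triples forms a triangle.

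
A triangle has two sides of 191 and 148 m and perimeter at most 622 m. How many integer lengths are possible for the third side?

Triangle inequality: 43 < x < 339. Perimeter ≤ 622 gives x ≤ 622 − 191 − 148 = 283.
So 43 < x ≤ 283; integers 44 through 283: 240 values.

240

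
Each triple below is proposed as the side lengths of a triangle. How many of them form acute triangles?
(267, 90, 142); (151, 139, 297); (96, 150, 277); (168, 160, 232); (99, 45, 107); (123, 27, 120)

1

(267,90,142): 90+142 ≤ 267, not a triangle
(151,139,297): 139+151 ≤ 297, not a triangle
(96,150,277): 96+150 ≤ 277, not a triangle
(168,160,232): 160²+168² = 53824 = 232² → right
(99,45,107): 45²+99² = 11826 > 11449 = 107² → acute
(123,27,120): 27²+120² = 15129 = 123² → right
1 of the 6 is acute.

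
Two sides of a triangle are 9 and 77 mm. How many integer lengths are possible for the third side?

17

The third side lies in the open interval (68, 86).
Integers from 69 to 85 inclusive: 85 − 69 + 1 = 17.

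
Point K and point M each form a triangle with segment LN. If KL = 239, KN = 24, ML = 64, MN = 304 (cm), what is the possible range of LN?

240 < LN < 263

From triangle KLN: |239 − 24| < LN < 239 + 24, i.e. 215 < LN < 263.
From triangle MLN: 240 < LN < 368.
Both must hold, so LN lies in the intersection.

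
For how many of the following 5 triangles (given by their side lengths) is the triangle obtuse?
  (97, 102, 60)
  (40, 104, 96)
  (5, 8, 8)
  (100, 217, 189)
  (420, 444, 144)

(97,102,60): 60²+97² = 13009 > 10404 = 102² → acute
(40,104,96): 40²+96² = 10816 = 104² → right
(5,8,8): 5²+8² = 89 > 64 = 8² → acute
(100,217,189): 100²+189² = 45721 < 47089 = 217² → obtuse
(420,444,144): 144²+420² = 197136 = 444² → right
1 of the 5 is obtuse.

1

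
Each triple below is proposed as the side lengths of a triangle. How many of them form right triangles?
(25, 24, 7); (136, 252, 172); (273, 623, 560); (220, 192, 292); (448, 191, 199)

(25,24,7): 7²+24² = 625 = 25² → right
(136,252,172): 136²+172² = 48080 < 63504 = 252² → obtuse
(273,623,560): 273²+560² = 388129 = 623² → right
(220,192,292): 192²+220² = 85264 = 292² → right
(448,191,199): 191+199 ≤ 448, not a triangle
3 of the 5 are right.

3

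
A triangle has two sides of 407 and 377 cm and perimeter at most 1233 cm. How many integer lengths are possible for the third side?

Triangle inequality: 30 < x < 784. Perimeter ≤ 1233 gives x ≤ 1233 − 407 − 377 = 449.
So 30 < x ≤ 449; integers 31 through 449: 419 values.

419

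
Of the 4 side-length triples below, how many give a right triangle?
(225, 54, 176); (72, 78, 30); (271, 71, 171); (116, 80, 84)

2

(225,54,176): 54²+176² = 33892 < 50625 = 225² → obtuse
(72,78,30): 30²+72² = 6084 = 78² → right
(271,71,171): 71+171 ≤ 271, not a triangle
(116,80,84): 80²+84² = 13456 = 116² → right
2 of the 4 are right.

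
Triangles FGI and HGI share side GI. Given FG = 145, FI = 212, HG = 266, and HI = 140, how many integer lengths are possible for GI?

From triangle FGI: 67 < GI < 357.
From triangle HGI: 126 < GI < 406.
Intersection: 126 < GI < 357, so integers 127 through 356: 230 values.

230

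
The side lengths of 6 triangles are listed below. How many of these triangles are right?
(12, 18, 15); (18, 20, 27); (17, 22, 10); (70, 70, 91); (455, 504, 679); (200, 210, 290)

(12,18,15): 12²+15² = 369 > 324 = 18² → acute
(18,20,27): 18²+20² = 724 < 729 = 27² → obtuse
(17,22,10): 10²+17² = 389 < 484 = 22² → obtuse
(70,70,91): 70²+70² = 9800 > 8281 = 91² → acute
(455,504,679): 455²+504² = 461041 = 679² → right
(200,210,290): 200²+210² = 84100 = 290² → right
2 of the 6 are right.

2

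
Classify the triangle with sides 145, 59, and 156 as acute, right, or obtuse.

acute

Compare the square of the longest side to the sum of squares of the other two: 59² + 145² = 24506 > 24336 = 156².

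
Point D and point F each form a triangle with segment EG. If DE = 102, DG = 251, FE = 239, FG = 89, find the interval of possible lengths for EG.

From triangle DEG: |102 − 251| < EG < 102 + 251, i.e. 149 < EG < 353.
From triangle FEG: 150 < EG < 328.
Both must hold, so EG lies in the intersection.

150 < EG < 328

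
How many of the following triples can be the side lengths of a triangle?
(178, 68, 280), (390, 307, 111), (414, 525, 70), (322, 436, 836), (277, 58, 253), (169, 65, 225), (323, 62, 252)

(68,178,280): 68+178 ≤ 280 → not valid
(111,307,390): 111+307 > 390 → valid
(70,414,525): 70+414 ≤ 525 → not valid
(322,436,836): 322+436 ≤ 836 → not valid
(58,253,277): 58+253 > 277 → valid
(65,169,225): 65+169 > 225 → valid
(62,252,323): 62+252 ≤ 323 → not valid
3 of the 7 triples form a triangle.

3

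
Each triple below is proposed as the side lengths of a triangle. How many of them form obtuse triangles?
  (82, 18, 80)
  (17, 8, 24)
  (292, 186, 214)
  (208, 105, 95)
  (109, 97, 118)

2

(82,18,80): 18²+80² = 6724 = 82² → right
(17,8,24): 8²+17² = 353 < 576 = 24² → obtuse
(292,186,214): 186²+214² = 80392 < 85264 = 292² → obtuse
(208,105,95): 95+105 ≤ 208, not a triangle
(109,97,118): 97²+109² = 21290 > 13924 = 118² → acute
2 of the 5 are obtuse.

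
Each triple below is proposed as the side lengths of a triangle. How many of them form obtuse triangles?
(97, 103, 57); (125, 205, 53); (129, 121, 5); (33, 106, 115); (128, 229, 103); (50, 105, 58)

(97,103,57): 57²+97² = 12658 > 10609 = 103² → acute
(125,205,53): 53+125 ≤ 205, not a triangle
(129,121,5): 5+121 ≤ 129, not a triangle
(33,106,115): 33²+106² = 12325 < 13225 = 115² → obtuse
(128,229,103): 103²+128² = 26993 < 52441 = 229² → obtuse
(50,105,58): 50²+58² = 5864 < 11025 = 105² → obtuse
3 of the 6 are obtuse.

3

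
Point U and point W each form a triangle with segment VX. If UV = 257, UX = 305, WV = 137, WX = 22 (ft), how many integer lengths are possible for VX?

43

From triangle UVX: 48 < VX < 562.
From triangle WVX: 115 < VX < 159.
Intersection: 115 < VX < 159, so integers 116 through 158: 43 values.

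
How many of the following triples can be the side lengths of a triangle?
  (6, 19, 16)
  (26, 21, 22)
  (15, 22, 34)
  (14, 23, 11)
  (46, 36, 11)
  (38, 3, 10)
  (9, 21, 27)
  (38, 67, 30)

(6,16,19): 6+16 > 19 → valid
(21,22,26): 21+22 > 26 → valid
(15,22,34): 15+22 > 34 → valid
(11,14,23): 11+14 > 23 → valid
(11,36,46): 11+36 > 46 → valid
(3,10,38): 3+10 ≤ 38 → not valid
(9,21,27): 9+21 > 27 → valid
(30,38,67): 30+38 > 67 → valid
7 of the 8 triples form a triangle.

7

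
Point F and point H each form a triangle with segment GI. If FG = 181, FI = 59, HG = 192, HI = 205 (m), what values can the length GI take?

122 < GI < 240

From triangle FGI: |181 − 59| < GI < 181 + 59, i.e. 122 < GI < 240.
From triangle HGI: 13 < GI < 397.
Both must hold, so GI lies in the intersection.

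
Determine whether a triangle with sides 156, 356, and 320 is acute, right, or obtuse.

right

Compare the square of the longest side to the sum of squares of the other two: 156² + 320² = 126736 = 356².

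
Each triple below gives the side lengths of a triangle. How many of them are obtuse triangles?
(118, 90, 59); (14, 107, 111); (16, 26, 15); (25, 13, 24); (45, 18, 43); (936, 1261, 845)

(118,90,59): 59²+90² = 11581 < 13924 = 118² → obtuse
(14,107,111): 14²+107² = 11645 < 12321 = 111² → obtuse
(16,26,15): 15²+16² = 481 < 676 = 26² → obtuse
(25,13,24): 13²+24² = 745 > 625 = 25² → acute
(45,18,43): 18²+43² = 2173 > 2025 = 45² → acute
(936,1261,845): 845²+936² = 1590121 = 1261² → right
3 of the 6 are obtuse.

3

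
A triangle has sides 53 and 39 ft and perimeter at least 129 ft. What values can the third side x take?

Triangle inequality alone gives 14 < x < 92.
The perimeter condition gives x ≥ 129 − 53 − 39 = 37.
Intersecting the two: 37 ≤ x < 92.

37 ≤ x < 92 ft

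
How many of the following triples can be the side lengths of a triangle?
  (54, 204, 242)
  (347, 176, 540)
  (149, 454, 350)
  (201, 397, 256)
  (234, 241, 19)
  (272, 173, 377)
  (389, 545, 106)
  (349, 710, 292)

5

(54,204,242): 54+204 > 242 → valid
(176,347,540): 176+347 ≤ 540 → not valid
(149,350,454): 149+350 > 454 → valid
(201,256,397): 201+256 > 397 → valid
(19,234,241): 19+234 > 241 → valid
(173,272,377): 173+272 > 377 → valid
(106,389,545): 106+389 ≤ 545 → not valid
(292,349,710): 292+349 ≤ 710 → not valid
5 of the 8 triples form a triangle.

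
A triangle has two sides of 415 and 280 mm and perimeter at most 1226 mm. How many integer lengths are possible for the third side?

396

Triangle inequality: 135 < x < 695. Perimeter ≤ 1226 gives x ≤ 1226 − 415 − 280 = 531.
So 135 < x ≤ 531; integers 136 through 531: 396 values.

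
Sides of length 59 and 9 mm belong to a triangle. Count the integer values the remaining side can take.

17

The third side lies in the open interval (50, 68).
Integers from 51 to 67 inclusive: 67 − 51 + 1 = 17.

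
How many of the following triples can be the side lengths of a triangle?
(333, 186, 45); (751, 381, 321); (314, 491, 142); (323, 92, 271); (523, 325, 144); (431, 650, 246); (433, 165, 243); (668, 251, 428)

3

(45,186,333): 45+186 ≤ 333 → not valid
(321,381,751): 321+381 ≤ 751 → not valid
(142,314,491): 142+314 ≤ 491 → not valid
(92,271,323): 92+271 > 323 → valid
(144,325,523): 144+325 ≤ 523 → not valid
(246,431,650): 246+431 > 650 → valid
(165,243,433): 165+243 ≤ 433 → not valid
(251,428,668): 251+428 > 668 → valid
3 of the 8 triples form a triangle.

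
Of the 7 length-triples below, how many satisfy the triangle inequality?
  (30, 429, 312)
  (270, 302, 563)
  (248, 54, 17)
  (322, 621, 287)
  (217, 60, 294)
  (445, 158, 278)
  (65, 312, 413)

1

(30,312,429): 30+312 ≤ 429 → not valid
(270,302,563): 270+302 > 563 → valid
(17,54,248): 17+54 ≤ 248 → not valid
(287,322,621): 287+322 ≤ 621 → not valid
(60,217,294): 60+217 ≤ 294 → not valid
(158,278,445): 158+278 ≤ 445 → not valid
(65,312,413): 65+312 ≤ 413 → not valid
1 of the 7 triples forms a triangle.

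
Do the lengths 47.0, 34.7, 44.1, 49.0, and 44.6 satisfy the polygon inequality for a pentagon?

A pentagon exists iff every side is shorter than the sum of the others — equivalently, the longest side is less than the sum of the rest.
Longest side 49.0 < 170.4 (sum of the remaining 4), so yes.

Yes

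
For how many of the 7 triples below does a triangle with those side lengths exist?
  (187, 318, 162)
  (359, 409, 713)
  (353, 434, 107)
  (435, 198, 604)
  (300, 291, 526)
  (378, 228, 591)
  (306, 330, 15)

(162,187,318): 162+187 > 318 → valid
(359,409,713): 359+409 > 713 → valid
(107,353,434): 107+353 > 434 → valid
(198,435,604): 198+435 > 604 → valid
(291,300,526): 291+300 > 526 → valid
(228,378,591): 228+378 > 591 → valid
(15,306,330): 15+306 ≤ 330 → not valid
6 of the 7 triples form a triangle.

6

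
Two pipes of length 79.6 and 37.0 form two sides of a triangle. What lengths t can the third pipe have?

42.6 < t < 116.6

By the triangle inequality, t must be less than 79.6 + 37.0 = 116.6 and greater than |79.6 − 37.0| = 42.6.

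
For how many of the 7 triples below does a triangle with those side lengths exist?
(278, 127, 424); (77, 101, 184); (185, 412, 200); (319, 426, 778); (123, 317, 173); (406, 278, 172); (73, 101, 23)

(127,278,424): 127+278 ≤ 424 → not valid
(77,101,184): 77+101 ≤ 184 → not valid
(185,200,412): 185+200 ≤ 412 → not valid
(319,426,778): 319+426 ≤ 778 → not valid
(123,173,317): 123+173 ≤ 317 → not valid
(172,278,406): 172+278 > 406 → valid
(23,73,101): 23+73 ≤ 101 → not valid
1 of the 7 triples forms a triangle.

1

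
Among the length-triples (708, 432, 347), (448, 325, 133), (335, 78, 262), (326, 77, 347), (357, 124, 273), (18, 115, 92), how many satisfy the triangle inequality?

(347,432,708): 347+432 > 708 → valid
(133,325,448): 133+325 > 448 → valid
(78,262,335): 78+262 > 335 → valid
(77,326,347): 77+326 > 347 → valid
(124,273,357): 124+273 > 357 → valid
(18,92,115): 18+92 ≤ 115 → not valid
5 of the 6 triples form a triangle.

5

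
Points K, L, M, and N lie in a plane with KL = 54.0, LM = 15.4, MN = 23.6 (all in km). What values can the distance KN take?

The maximum is all hops collinear in one direction: 54.0 + 15.4 + 23.6 = 93.0.
The longest hop is 54.0; the others sum to 39.0. Folding the others back against it leaves at least 54.0 − 39.0 = 15.0.

15.0 ≤ KN ≤ 93.0 km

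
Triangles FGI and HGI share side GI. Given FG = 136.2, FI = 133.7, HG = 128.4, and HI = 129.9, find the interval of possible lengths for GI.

2.5 < GI < 258.3

From triangle FGI: |136.2 − 133.7| < GI < 136.2 + 133.7, i.e. 2.5 < GI < 269.9.
From triangle HGI: 1.5 < GI < 258.3.
Both must hold, so GI lies in the intersection.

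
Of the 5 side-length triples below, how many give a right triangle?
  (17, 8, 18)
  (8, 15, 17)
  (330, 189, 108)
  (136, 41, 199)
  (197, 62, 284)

1

(17,8,18): 8²+17² = 353 > 324 = 18² → acute
(8,15,17): 8²+15² = 289 = 17² → right
(330,189,108): 108+189 ≤ 330, not a triangle
(136,41,199): 41+136 ≤ 199, not a triangle
(197,62,284): 62+197 ≤ 284, not a triangle
1 of the 5 is right.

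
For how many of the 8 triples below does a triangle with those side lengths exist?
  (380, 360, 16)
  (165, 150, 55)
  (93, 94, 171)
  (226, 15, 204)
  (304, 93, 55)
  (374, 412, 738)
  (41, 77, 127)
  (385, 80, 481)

3

(16,360,380): 16+360 ≤ 380 → not valid
(55,150,165): 55+150 > 165 → valid
(93,94,171): 93+94 > 171 → valid
(15,204,226): 15+204 ≤ 226 → not valid
(55,93,304): 55+93 ≤ 304 → not valid
(374,412,738): 374+412 > 738 → valid
(41,77,127): 41+77 ≤ 127 → not valid
(80,385,481): 80+385 ≤ 481 → not valid
3 of the 8 triples form a triangle.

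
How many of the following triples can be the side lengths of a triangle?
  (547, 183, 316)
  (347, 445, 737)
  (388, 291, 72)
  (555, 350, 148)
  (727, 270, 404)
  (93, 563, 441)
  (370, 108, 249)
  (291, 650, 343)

(183,316,547): 183+316 ≤ 547 → not valid
(347,445,737): 347+445 > 737 → valid
(72,291,388): 72+291 ≤ 388 → not valid
(148,350,555): 148+350 ≤ 555 → not valid
(270,404,727): 270+404 ≤ 727 → not valid
(93,441,563): 93+441 ≤ 563 → not valid
(108,249,370): 108+249 ≤ 370 → not valid
(291,343,650): 291+343 ≤ 650 → not valid
1 of the 8 triples forms a triangle.

1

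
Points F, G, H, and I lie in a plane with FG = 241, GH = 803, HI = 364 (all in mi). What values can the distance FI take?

198 ≤ FI ≤ 1408 mi

The maximum is all hops collinear in one direction: 241 + 803 + 364 = 1408.
The longest hop is 803; the others sum to 605. Folding the others back against it leaves at least 803 − 605 = 198.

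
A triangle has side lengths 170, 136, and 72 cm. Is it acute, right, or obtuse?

Compare the square of the longest side to the sum of squares of the other two: 72² + 136² = 23680 < 28900 = 170².

obtuse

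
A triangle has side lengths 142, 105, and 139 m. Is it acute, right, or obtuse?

acute

Compare the square of the longest side to the sum of squares of the other two: 105² + 139² = 30346 > 20164 = 142².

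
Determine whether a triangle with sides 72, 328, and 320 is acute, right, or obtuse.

Compare the square of the longest side to the sum of squares of the other two: 72² + 320² = 107584 = 328².

right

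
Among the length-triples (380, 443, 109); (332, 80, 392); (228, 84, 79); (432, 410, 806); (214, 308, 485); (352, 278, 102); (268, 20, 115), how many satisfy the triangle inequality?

(109,380,443): 109+380 > 443 → valid
(80,332,392): 80+332 > 392 → valid
(79,84,228): 79+84 ≤ 228 → not valid
(410,432,806): 410+432 > 806 → valid
(214,308,485): 214+308 > 485 → valid
(102,278,352): 102+278 > 352 → valid
(20,115,268): 20+115 ≤ 268 → not valid
5 of the 7 triples form a triangle.

5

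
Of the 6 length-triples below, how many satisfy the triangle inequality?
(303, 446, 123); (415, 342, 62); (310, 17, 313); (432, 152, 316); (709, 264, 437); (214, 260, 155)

(123,303,446): 123+303 ≤ 446 → not valid
(62,342,415): 62+342 ≤ 415 → not valid
(17,310,313): 17+310 > 313 → valid
(152,316,432): 152+316 > 432 → valid
(264,437,709): 264+437 ≤ 709 → not valid
(155,214,260): 155+214 > 260 → valid
3 of the 6 triples form a triangle.

3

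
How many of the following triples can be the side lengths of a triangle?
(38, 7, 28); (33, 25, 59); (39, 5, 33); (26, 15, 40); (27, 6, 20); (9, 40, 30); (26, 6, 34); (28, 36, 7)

1

(7,28,38): 7+28 ≤ 38 → not valid
(25,33,59): 25+33 ≤ 59 → not valid
(5,33,39): 5+33 ≤ 39 → not valid
(15,26,40): 15+26 > 40 → valid
(6,20,27): 6+20 ≤ 27 → not valid
(9,30,40): 9+30 ≤ 40 → not valid
(6,26,34): 6+26 ≤ 34 → not valid
(7,28,36): 7+28 ≤ 36 → not valid
1 of the 8 triples forms a triangle.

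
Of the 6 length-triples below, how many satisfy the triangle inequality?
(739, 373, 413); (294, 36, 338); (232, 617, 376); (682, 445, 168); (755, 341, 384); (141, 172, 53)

(373,413,739): 373+413 > 739 → valid
(36,294,338): 36+294 ≤ 338 → not valid
(232,376,617): 232+376 ≤ 617 → not valid
(168,445,682): 168+445 ≤ 682 → not valid
(341,384,755): 341+384 ≤ 755 → not valid
(53,141,172): 53+141 > 172 → valid
2 of the 6 triples form a triangle.

2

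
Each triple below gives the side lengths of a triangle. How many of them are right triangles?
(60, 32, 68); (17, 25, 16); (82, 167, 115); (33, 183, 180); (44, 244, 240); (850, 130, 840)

(60,32,68): 32²+60² = 4624 = 68² → right
(17,25,16): 16²+17² = 545 < 625 = 25² → obtuse
(82,167,115): 82²+115² = 19949 < 27889 = 167² → obtuse
(33,183,180): 33²+180² = 33489 = 183² → right
(44,244,240): 44²+240² = 59536 = 244² → right
(850,130,840): 130²+840² = 722500 = 850² → right
4 of the 6 are right.

4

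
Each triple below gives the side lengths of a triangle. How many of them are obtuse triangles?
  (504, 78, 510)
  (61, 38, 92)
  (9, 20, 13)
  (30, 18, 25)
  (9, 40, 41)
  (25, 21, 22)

(504,78,510): 78²+504² = 260100 = 510² → right
(61,38,92): 38²+61² = 5165 < 8464 = 92² → obtuse
(9,20,13): 9²+13² = 250 < 400 = 20² → obtuse
(30,18,25): 18²+25² = 949 > 900 = 30² → acute
(9,40,41): 9²+40² = 1681 = 41² → right
(25,21,22): 21²+22² = 925 > 625 = 25² → acute
2 of the 6 are obtuse.

2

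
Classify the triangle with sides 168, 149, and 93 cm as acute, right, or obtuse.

acute

Compare the square of the longest side to the sum of squares of the other two: 93² + 149² = 30850 > 28224 = 168².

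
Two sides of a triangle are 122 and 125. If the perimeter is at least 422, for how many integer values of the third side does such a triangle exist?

72

Triangle inequality: 3 < x < 247. Perimeter ≥ 422 gives x ≥ 422 − 122 − 125 = 175.
So 175 ≤ x < 247; integers 175 through 246: 72 values.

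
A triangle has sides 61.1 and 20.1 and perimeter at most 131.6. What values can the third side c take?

Triangle inequality alone gives 41.0 < c < 81.2.
The perimeter condition gives c ≤ 131.6 − 61.1 − 20.1 = 50.4.
Intersecting the two: 41.0 < c ≤ 50.4.

41.0 < c ≤ 50.4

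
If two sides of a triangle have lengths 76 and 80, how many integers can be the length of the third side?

151

The third side lies in the open interval (4, 156).
Integers from 5 to 155 inclusive: 155 − 5 + 1 = 151.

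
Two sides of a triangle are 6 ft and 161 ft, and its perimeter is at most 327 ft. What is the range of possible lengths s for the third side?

155 < s ≤ 160 ft

Triangle inequality alone gives 155 < s < 167.
The perimeter condition gives s ≤ 327 − 6 − 161 = 160.
Intersecting the two: 155 < s ≤ 160.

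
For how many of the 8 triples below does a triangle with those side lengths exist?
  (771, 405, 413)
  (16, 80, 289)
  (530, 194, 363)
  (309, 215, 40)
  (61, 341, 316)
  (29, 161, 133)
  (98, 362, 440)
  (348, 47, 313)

(405,413,771): 405+413 > 771 → valid
(16,80,289): 16+80 ≤ 289 → not valid
(194,363,530): 194+363 > 530 → valid
(40,215,309): 40+215 ≤ 309 → not valid
(61,316,341): 61+316 > 341 → valid
(29,133,161): 29+133 > 161 → valid
(98,362,440): 98+362 > 440 → valid
(47,313,348): 47+313 > 348 → valid
6 of the 8 triples form a triangle.

6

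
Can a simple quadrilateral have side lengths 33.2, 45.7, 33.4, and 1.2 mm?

A quadrilateral exists iff every side is shorter than the sum of the others — equivalently, the longest side is less than the sum of the rest.
Longest side 45.7 < 67.8 (sum of the remaining 3), so yes.

Yes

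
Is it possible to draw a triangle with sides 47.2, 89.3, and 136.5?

The two shorter sides sum to 136.5, exactly equal to the longest side 136.5.
That gives only a degenerate (flat) triangle — the inequality must be strict.

No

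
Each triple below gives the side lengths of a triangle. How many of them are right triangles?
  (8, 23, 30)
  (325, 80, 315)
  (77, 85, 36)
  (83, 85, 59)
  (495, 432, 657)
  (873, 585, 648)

4

(8,23,30): 8²+23² = 593 < 900 = 30² → obtuse
(325,80,315): 80²+315² = 105625 = 325² → right
(77,85,36): 36²+77² = 7225 = 85² → right
(83,85,59): 59²+83² = 10370 > 7225 = 85² → acute
(495,432,657): 432²+495² = 431649 = 657² → right
(873,585,648): 585²+648² = 762129 = 873² → right
4 of the 6 are right.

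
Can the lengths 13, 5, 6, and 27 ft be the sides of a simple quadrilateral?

No

For a quadrilateral, each side must be shorter than the sum of the others.
Here the longest side is 27, but the remaining 3 sides sum to only 24.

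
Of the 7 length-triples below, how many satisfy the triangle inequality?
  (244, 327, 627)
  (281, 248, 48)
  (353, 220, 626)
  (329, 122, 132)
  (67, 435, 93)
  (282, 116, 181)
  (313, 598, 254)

(244,327,627): 244+327 ≤ 627 → not valid
(48,248,281): 48+248 > 281 → valid
(220,353,626): 220+353 ≤ 626 → not valid
(122,132,329): 122+132 ≤ 329 → not valid
(67,93,435): 67+93 ≤ 435 → not valid
(116,181,282): 116+181 > 282 → valid
(254,313,598): 254+313 ≤ 598 → not valid
2 of the 7 triples form a triangle.

2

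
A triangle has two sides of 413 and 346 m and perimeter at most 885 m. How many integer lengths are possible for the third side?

Triangle inequality: 67 < x < 759. Perimeter ≤ 885 gives x ≤ 885 − 413 − 346 = 126.
So 67 < x ≤ 126; integers 68 through 126: 59 values.

59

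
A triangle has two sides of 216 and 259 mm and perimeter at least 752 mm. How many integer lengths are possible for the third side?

Triangle inequality: 43 < x < 475. Perimeter ≥ 752 gives x ≥ 752 − 216 − 259 = 277.
So 277 ≤ x < 475; integers 277 through 474: 198 values.

198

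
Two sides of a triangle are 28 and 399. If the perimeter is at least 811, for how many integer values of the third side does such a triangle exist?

43

Triangle inequality: 371 < x < 427. Perimeter ≥ 811 gives x ≥ 811 − 28 − 399 = 384.
So 384 ≤ x < 427; integers 384 through 426: 43 values.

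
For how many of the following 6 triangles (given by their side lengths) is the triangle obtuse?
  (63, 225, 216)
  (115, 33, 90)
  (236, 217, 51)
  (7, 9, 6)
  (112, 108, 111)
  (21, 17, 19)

2

(63,225,216): 63²+216² = 50625 = 225² → right
(115,33,90): 33²+90² = 9189 < 13225 = 115² → obtuse
(236,217,51): 51²+217² = 49690 < 55696 = 236² → obtuse
(7,9,6): 6²+7² = 85 > 81 = 9² → acute
(112,108,111): 108²+111² = 23985 > 12544 = 112² → acute
(21,17,19): 17²+19² = 650 > 441 = 21² → acute
2 of the 6 are obtuse.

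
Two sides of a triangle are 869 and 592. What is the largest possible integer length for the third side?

The third side must be strictly less than 869 + 592 = 1461.
The largest integer below 1461 is 1460.

1460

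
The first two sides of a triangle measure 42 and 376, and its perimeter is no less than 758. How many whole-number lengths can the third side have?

78

Triangle inequality: 334 < x < 418. Perimeter ≥ 758 gives x ≥ 758 − 42 − 376 = 340.
So 340 ≤ x < 418; integers 340 through 417: 78 values.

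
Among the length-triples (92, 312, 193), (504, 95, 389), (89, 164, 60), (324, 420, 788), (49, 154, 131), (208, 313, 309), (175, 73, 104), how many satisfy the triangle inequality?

3

(92,193,312): 92+193 ≤ 312 → not valid
(95,389,504): 95+389 ≤ 504 → not valid
(60,89,164): 60+89 ≤ 164 → not valid
(324,420,788): 324+420 ≤ 788 → not valid
(49,131,154): 49+131 > 154 → valid
(208,309,313): 208+309 > 313 → valid
(73,104,175): 73+104 > 175 → valid
3 of the 7 triples form a triangle.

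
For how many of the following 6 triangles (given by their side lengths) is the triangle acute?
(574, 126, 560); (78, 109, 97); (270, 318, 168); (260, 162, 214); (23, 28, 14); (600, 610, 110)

(574,126,560): 126²+560² = 329476 = 574² → right
(78,109,97): 78²+97² = 15493 > 11881 = 109² → acute
(270,318,168): 168²+270² = 101124 = 318² → right
(260,162,214): 162²+214² = 72040 > 67600 = 260² → acute
(23,28,14): 14²+23² = 725 < 784 = 28² → obtuse
(600,610,110): 110²+600² = 372100 = 610² → right
2 of the 6 are acute.

2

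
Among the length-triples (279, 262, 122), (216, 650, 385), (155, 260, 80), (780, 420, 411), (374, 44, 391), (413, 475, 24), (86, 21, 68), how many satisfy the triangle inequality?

(122,262,279): 122+262 > 279 → valid
(216,385,650): 216+385 ≤ 650 → not valid
(80,155,260): 80+155 ≤ 260 → not valid
(411,420,780): 411+420 > 780 → valid
(44,374,391): 44+374 > 391 → valid
(24,413,475): 24+413 ≤ 475 → not valid
(21,68,86): 21+68 > 86 → valid
4 of the 7 triples form a triangle.

4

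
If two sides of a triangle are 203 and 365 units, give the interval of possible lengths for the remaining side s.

162 < s < 568

By the triangle inequality, s must be less than 203 + 365 = 568 and greater than |203 − 365| = 162.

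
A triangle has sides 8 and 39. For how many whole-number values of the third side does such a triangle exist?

The third side lies in the open interval (31, 47).
Integers from 32 to 46 inclusive: 46 − 32 + 1 = 15.

15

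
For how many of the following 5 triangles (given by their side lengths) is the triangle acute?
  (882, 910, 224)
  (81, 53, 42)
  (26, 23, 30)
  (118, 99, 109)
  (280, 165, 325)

2

(882,910,224): 224²+882² = 828100 = 910² → right
(81,53,42): 42²+53² = 4573 < 6561 = 81² → obtuse
(26,23,30): 23²+26² = 1205 > 900 = 30² → acute
(118,99,109): 99²+109² = 21682 > 13924 = 118² → acute
(280,165,325): 165²+280² = 105625 = 325² → right
2 of the 5 are acute.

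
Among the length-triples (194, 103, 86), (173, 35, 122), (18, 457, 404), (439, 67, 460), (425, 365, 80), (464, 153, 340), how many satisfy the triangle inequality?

3

(86,103,194): 86+103 ≤ 194 → not valid
(35,122,173): 35+122 ≤ 173 → not valid
(18,404,457): 18+404 ≤ 457 → not valid
(67,439,460): 67+439 > 460 → valid
(80,365,425): 80+365 > 425 → valid
(153,340,464): 153+340 > 464 → valid
3 of the 6 triples form a triangle.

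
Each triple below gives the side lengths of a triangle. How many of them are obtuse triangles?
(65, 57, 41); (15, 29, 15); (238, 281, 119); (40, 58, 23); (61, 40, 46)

(65,57,41): 41²+57² = 4930 > 4225 = 65² → acute
(15,29,15): 15²+15² = 450 < 841 = 29² → obtuse
(238,281,119): 119²+238² = 70805 < 78961 = 281² → obtuse
(40,58,23): 23²+40² = 2129 < 3364 = 58² → obtuse
(61,40,46): 40²+46² = 3716 < 3721 = 61² → obtuse
4 of the 5 are obtuse.

4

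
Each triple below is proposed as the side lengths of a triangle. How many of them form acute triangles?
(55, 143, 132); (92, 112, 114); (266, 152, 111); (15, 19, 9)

1

(55,143,132): 55²+132² = 20449 = 143² → right
(92,112,114): 92²+112² = 21008 > 12996 = 114² → acute
(266,152,111): 111+152 ≤ 266, not a triangle
(15,19,9): 9²+15² = 306 < 361 = 19² → obtuse
1 of the 4 is acute.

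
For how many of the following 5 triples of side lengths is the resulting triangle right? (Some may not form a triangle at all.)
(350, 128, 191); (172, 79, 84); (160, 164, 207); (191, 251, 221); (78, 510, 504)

(350,128,191): 128+191 ≤ 350, not a triangle
(172,79,84): 79+84 ≤ 172, not a triangle
(160,164,207): 160²+164² = 52496 > 42849 = 207² → acute
(191,251,221): 191²+221² = 85322 > 63001 = 251² → acute
(78,510,504): 78²+504² = 260100 = 510² → right
1 of the 5 is right.

1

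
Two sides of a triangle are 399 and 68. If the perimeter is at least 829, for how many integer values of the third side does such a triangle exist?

Triangle inequality: 331 < x < 467. Perimeter ≥ 829 gives x ≥ 829 − 399 − 68 = 362.
So 362 ≤ x < 467; integers 362 through 466: 105 values.

105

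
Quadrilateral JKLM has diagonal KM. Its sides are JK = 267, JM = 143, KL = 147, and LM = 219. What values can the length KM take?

124 < KM < 366

From triangle JKM: |267 − 143| < KM < 267 + 143, i.e. 124 < KM < 410.
From triangle LKM: 72 < KM < 366.
Both must hold, so KM lies in the intersection.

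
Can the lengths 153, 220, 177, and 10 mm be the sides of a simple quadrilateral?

A quadrilateral exists iff every side is shorter than the sum of the others — equivalently, the longest side is less than the sum of the rest.
Longest side 220 < 340 (sum of the remaining 3), so yes.

Yes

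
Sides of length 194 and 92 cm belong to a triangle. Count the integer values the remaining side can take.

183

The third side lies in the open interval (102, 286).
Integers from 103 to 285 inclusive: 285 − 103 + 1 = 183.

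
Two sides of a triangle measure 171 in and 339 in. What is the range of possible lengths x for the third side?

By the triangle inequality, x must be less than 171 + 339 = 510 and greater than |171 − 339| = 168.

168 < x < 510 (in)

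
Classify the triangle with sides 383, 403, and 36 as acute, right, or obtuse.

obtuse

Compare the square of the longest side to the sum of squares of the other two: 36² + 383² = 147985 < 162409 = 403².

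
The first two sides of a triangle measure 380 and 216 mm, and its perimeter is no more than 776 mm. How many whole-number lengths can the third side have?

16

Triangle inequality: 164 < x < 596. Perimeter ≤ 776 gives x ≤ 776 − 380 − 216 = 180.
So 164 < x ≤ 180; integers 165 through 180: 16 values.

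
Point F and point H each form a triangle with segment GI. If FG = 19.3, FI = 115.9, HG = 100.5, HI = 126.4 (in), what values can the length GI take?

From triangle FGI: |19.3 − 115.9| < GI < 19.3 + 115.9, i.e. 96.6 < GI < 135.2.
From triangle HGI: 25.9 < GI < 226.9.
Both must hold, so GI lies in the intersection.

96.6 < GI < 135.2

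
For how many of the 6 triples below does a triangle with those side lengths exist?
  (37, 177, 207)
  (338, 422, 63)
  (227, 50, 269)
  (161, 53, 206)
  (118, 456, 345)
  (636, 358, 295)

(37,177,207): 37+177 > 207 → valid
(63,338,422): 63+338 ≤ 422 → not valid
(50,227,269): 50+227 > 269 → valid
(53,161,206): 53+161 > 206 → valid
(118,345,456): 118+345 > 456 → valid
(295,358,636): 295+358 > 636 → valid
5 of the 6 triples form a triangle.

5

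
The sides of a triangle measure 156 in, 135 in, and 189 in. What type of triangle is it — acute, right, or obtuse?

Compare the square of the longest side to the sum of squares of the other two: 135² + 156² = 42561 > 35721 = 189².

acute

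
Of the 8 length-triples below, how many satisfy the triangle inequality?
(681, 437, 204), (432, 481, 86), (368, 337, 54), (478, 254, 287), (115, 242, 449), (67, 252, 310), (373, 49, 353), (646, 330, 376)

6

(204,437,681): 204+437 ≤ 681 → not valid
(86,432,481): 86+432 > 481 → valid
(54,337,368): 54+337 > 368 → valid
(254,287,478): 254+287 > 478 → valid
(115,242,449): 115+242 ≤ 449 → not valid
(67,252,310): 67+252 > 310 → valid
(49,353,373): 49+353 > 373 → valid
(330,376,646): 330+376 > 646 → valid
6 of the 8 triples form a triangle.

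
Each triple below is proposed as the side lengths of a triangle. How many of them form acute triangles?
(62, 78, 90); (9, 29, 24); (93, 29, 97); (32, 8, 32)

(62,78,90): 62²+78² = 9928 > 8100 = 90² → acute
(9,29,24): 9²+24² = 657 < 841 = 29² → obtuse
(93,29,97): 29²+93² = 9490 > 9409 = 97² → acute
(32,8,32): 8²+32² = 1088 > 1024 = 32² → acute
3 of the 4 are acute.

3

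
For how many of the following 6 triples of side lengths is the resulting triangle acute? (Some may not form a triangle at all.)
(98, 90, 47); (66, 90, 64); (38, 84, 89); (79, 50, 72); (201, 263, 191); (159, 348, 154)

5

(98,90,47): 47²+90² = 10309 > 9604 = 98² → acute
(66,90,64): 64²+66² = 8452 > 8100 = 90² → acute
(38,84,89): 38²+84² = 8500 > 7921 = 89² → acute
(79,50,72): 50²+72² = 7684 > 6241 = 79² → acute
(201,263,191): 191²+201² = 76882 > 69169 = 263² → acute
(159,348,154): 154+159 ≤ 348, not a triangle
5 of the 6 are acute.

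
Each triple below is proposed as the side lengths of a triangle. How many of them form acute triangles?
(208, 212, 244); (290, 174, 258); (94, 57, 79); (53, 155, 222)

3

(208,212,244): 208²+212² = 88208 > 59536 = 244² → acute
(290,174,258): 174²+258² = 96840 > 84100 = 290² → acute
(94,57,79): 57²+79² = 9490 > 8836 = 94² → acute
(53,155,222): 53+155 ≤ 222, not a triangle
3 of the 4 are acute.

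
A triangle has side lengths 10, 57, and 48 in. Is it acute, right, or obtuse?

obtuse

Compare the square of the longest side to the sum of squares of the other two: 10² + 48² = 2404 < 3249 = 57².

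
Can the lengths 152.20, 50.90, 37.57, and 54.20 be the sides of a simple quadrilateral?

For a quadrilateral, each side must be shorter than the sum of the others.
Here the longest side is 152.20, but the remaining 3 sides sum to only 142.67.

No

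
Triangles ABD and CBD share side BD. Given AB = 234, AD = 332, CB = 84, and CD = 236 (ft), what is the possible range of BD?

152 < BD < 320

From triangle ABD: |234 − 332| < BD < 234 + 332, i.e. 98 < BD < 566.
From triangle CBD: 152 < BD < 320.
Both must hold, so BD lies in the intersection.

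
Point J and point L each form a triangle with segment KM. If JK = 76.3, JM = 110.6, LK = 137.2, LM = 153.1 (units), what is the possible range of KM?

From triangle JKM: |76.3 − 110.6| < KM < 76.3 + 110.6, i.e. 34.3 < KM < 186.9.
From triangle LKM: 15.9 < KM < 290.3.
Both must hold, so KM lies in the intersection.

34.3 < KM < 186.9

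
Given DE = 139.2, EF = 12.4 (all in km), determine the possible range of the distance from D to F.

126.8 ≤ DF ≤ 151.6 km

By the triangle inequality, |139.2 − 12.4| ≤ DF ≤ 139.2 + 12.4.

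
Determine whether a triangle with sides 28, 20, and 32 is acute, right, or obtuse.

acute

Compare the square of the longest side to the sum of squares of the other two: 20² + 28² = 1184 > 1024 = 32².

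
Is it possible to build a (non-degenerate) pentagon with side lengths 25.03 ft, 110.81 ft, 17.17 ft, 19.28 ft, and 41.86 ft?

No

For a pentagon, each side must be shorter than the sum of the others.
Here the longest side is 110.81, but the remaining 4 sides sum to only 103.34.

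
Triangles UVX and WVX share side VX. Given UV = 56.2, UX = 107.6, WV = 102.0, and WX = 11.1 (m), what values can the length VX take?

90.9 < VX < 113.1

From triangle UVX: |56.2 − 107.6| < VX < 56.2 + 107.6, i.e. 51.4 < VX < 163.8.
From triangle WVX: 90.9 < VX < 113.1.
Both must hold, so VX lies in the intersection.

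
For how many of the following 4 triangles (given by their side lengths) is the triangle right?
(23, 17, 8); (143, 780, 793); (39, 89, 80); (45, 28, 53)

3

(23,17,8): 8²+17² = 353 < 529 = 23² → obtuse
(143,780,793): 143²+780² = 628849 = 793² → right
(39,89,80): 39²+80² = 7921 = 89² → right
(45,28,53): 28²+45² = 2809 = 53² → right
3 of the 4 are right.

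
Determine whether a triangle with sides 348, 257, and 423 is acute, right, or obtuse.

acute

Compare the square of the longest side to the sum of squares of the other two: 257² + 348² = 187153 > 178929 = 423².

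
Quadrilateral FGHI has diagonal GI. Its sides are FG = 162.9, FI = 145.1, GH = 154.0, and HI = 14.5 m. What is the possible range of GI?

From triangle FGI: |162.9 − 145.1| < GI < 162.9 + 145.1, i.e. 17.8 < GI < 308.0.
From triangle HGI: 139.5 < GI < 168.5.
Both must hold, so GI lies in the intersection.

139.5 < GI < 168.5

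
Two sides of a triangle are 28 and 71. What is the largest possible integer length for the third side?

98

The third side must be strictly less than 28 + 71 = 99.
The largest integer below 99 is 98.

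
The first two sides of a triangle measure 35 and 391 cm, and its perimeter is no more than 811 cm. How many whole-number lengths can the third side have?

Triangle inequality: 356 < x < 426. Perimeter ≤ 811 gives x ≤ 811 − 35 − 391 = 385.
So 356 < x ≤ 385; integers 357 through 385: 29 values.

29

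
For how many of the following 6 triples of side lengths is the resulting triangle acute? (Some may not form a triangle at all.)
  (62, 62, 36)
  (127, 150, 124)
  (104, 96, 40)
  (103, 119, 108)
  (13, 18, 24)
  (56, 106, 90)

3

(62,62,36): 36²+62² = 5140 > 3844 = 62² → acute
(127,150,124): 124²+127² = 31505 > 22500 = 150² → acute
(104,96,40): 40²+96² = 10816 = 104² → right
(103,119,108): 103²+108² = 22273 > 14161 = 119² → acute
(13,18,24): 13²+18² = 493 < 576 = 24² → obtuse
(56,106,90): 56²+90² = 11236 = 106² → right
3 of the 6 are acute.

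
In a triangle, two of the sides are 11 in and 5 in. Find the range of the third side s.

By the triangle inequality, s must be less than 11 + 5 = 16 and greater than |11 − 5| = 6.

6 < s < 16 (in)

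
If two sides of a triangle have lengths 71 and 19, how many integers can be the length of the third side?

37

The third side lies in the open interval (52, 90).
Integers from 53 to 89 inclusive: 89 − 53 + 1 = 37.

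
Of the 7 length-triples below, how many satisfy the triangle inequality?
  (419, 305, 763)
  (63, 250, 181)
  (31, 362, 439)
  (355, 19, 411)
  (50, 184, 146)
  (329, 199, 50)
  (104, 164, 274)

1

(305,419,763): 305+419 ≤ 763 → not valid
(63,181,250): 63+181 ≤ 250 → not valid
(31,362,439): 31+362 ≤ 439 → not valid
(19,355,411): 19+355 ≤ 411 → not valid
(50,146,184): 50+146 > 184 → valid
(50,199,329): 50+199 ≤ 329 → not valid
(104,164,274): 104+164 ≤ 274 → not valid
1 of the 7 triples forms a triangle.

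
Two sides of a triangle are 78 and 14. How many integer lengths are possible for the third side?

The third side lies in the open interval (64, 92).
Integers from 65 to 91 inclusive: 91 − 65 + 1 = 27.

27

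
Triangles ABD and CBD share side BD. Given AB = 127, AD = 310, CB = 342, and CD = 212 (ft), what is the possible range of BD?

183 < BD < 437

From triangle ABD: |127 − 310| < BD < 127 + 310, i.e. 183 < BD < 437.
From triangle CBD: 130 < BD < 554.
Both must hold, so BD lies in the intersection.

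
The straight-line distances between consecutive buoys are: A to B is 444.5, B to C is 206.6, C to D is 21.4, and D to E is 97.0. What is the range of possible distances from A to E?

119.5 ≤ AE ≤ 769.5

The maximum is all hops collinear in one direction: 444.5 + 206.6 + 21.4 + 97.0 = 769.5.
The longest hop is 444.5; the others sum to 325.0. Folding the others back against it leaves at least 444.5 − 325.0 = 119.5.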